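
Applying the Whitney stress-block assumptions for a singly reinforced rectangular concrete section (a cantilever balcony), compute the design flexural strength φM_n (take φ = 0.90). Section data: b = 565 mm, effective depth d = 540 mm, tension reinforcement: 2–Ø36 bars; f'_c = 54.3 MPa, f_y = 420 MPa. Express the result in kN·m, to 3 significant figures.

φM_n ≈ 403 kN·m

A_s = 2 × 1018 = 2036 mm².
T = A_s f_y = 2036 × 420 = 855120 N = 855.12 kN.
From C = T: a = T/(0.85 f'_c b) = 855120/(0.85 × 54.3 × 565) = 32.79 mm.
M_n = T(d − a/2) = 855.12 kN × (540 − 16.395) mm = 447.75 kN·m.
φM_n = 0.90 × 447.75 = 402.98 kN·m.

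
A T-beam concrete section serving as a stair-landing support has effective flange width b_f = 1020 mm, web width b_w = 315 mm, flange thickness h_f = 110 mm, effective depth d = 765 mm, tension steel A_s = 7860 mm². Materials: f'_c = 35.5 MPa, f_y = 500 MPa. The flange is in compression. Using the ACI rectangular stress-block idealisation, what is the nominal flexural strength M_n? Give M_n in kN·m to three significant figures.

Tension: T = A_s f_y = 7860 × 500 = 3930000 N.
Try a within the flange: a = T/(0.85 f'_c b_f) = 3930000/(0.85 × 35.5 × 1020) = 127.69 mm.
a = 127.69 > h_f = 110 mm: the block extends into the web. Split into flange-overhang and web parts.
C_f = 0.85 f'_c (b_f − b_w) h_f = 0.85 × 35.5 × (1020 − 315) × 110 = 2340071 N.
Remaining web compression depth: a_w = (T − C_f)/(0.85 f'_c b_w) = (3930000 − 2340071)/(0.85 × 35.5 × 315) = 167.27 mm.
M_n = C_f(d − h_f/2) + (T − C_f)(d − a_w/2) = 2340071 × (765 − 55) + 1589929 × (765 − 83.635) = 1661.45 + 1083.32 = 2744.77 × 10⁶ N·mm.
M_n = 2744.77 kN·m.

M_n ≈ 2740 kN·m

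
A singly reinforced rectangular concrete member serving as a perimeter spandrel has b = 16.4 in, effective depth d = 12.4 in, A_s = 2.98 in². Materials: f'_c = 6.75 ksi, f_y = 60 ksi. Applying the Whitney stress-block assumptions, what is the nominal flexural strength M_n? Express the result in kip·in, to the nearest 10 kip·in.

M_n ≈ 2050 kip·in

T = A_s f_y = 2.98 × 60 = 178.8 kips.
a = T/(0.85 f'_c b) = 178.8/(0.85 × 6.75 × 16.4) = 1.900 in.
M_n = T(d − a/2) = 178.8 × (12.4 − 0.95) = 2047.3 kip·in.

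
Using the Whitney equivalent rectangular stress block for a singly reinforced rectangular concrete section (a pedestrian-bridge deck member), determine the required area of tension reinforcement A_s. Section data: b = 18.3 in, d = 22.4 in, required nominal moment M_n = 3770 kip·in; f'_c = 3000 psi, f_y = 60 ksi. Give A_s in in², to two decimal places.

A_s ≈ 3.08 in²

From M_n = 0.85 f'_c a b (d − a/2):
a = d − √(d² − 2M_n/(0.85 f'_c b)) = 22.4 − √(22.4² − 2 × 3770/(0.85 × 3 × 18.3)) = 3.956 in.
A_s = 0.85 f'_c a b / f_y = 0.85 × 3 × 3.956 × 18.3 / 60 = 3.077 in².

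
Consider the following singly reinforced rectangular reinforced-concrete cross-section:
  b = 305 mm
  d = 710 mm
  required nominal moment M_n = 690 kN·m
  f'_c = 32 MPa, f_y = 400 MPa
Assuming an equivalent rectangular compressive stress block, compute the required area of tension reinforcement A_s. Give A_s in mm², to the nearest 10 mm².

A_s ≈ 2670 mm²

With M_n = 0.85 f'_c a b (d − a/2), solve the quadratic for a:
a = d − √(d² − 2M_n/(0.85 f'_c b)) = 710 − √(710² − 2 × 690×10⁶/(0.85 × 32 × 305)) = 128.83 mm.
A_s = 0.85 f'_c a b / f_y = 0.85 × 32 × 128.83 × 305 / 400 = 2671.9 mm².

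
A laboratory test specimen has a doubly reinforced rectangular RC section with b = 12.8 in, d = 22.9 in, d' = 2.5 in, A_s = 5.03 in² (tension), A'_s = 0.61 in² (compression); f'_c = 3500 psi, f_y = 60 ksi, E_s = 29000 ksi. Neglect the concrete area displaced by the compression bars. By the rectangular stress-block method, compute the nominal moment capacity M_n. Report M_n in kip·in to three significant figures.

M_n ≈ 5900 kip·in

Assume both steels yield.
a = (A_s − A'_s) f_y/(0.85 f'_c b) = (5.03 − 0.61) × 60/(0.85 × 3.5 × 12.8) = 6.964 in.
c = a/β₁ = 6.964/0.85 = 8.193 in; ε'_s = 0.003(c − d')/c = 0.0021 ≥ ε_y = 0.0021, so the compression steel yields.
M_n = (A_s − A'_s) f_y (d − a/2) + A'_s f_y (d − d') = 265.2 × (22.9 − 3.482) + 36.6 × (22.9 − 2.5) = 5149.7 + 746.6 = 5896.3 kip·in.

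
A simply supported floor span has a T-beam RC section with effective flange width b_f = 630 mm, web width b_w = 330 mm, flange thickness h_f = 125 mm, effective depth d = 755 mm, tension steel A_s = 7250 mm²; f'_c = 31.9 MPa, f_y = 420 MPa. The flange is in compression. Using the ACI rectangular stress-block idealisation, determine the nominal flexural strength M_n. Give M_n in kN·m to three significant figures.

Tension: T = A_s f_y = 7250 × 420 = 3045000 N.
Try a within the flange: a = T/(0.85 f'_c b_f) = 3045000/(0.85 × 31.9 × 630) = 178.25 mm.
a = 178.25 > h_f = 125 mm: the block extends into the web. Split into flange-overhang and web parts.
C_f = 0.85 f'_c (b_f − b_w) h_f = 0.85 × 31.9 × (630 − 330) × 125 = 1016813 N.
Remaining web compression depth: a_w = (T − C_f)/(0.85 f'_c b_w) = (3045000 − 1016813)/(0.85 × 31.9 × 330) = 226.66 mm.
M_n = C_f(d − h_f/2) + (T − C_f)(d − a_w/2) = 1016813 × (755 − 62.5) + 2028187 × (755 − 113.33) = 704.14 + 1301.43 = 2005.57 × 10⁶ N·mm.
M_n = 2005.57 kN·m.

M_n ≈ 2010 kN·m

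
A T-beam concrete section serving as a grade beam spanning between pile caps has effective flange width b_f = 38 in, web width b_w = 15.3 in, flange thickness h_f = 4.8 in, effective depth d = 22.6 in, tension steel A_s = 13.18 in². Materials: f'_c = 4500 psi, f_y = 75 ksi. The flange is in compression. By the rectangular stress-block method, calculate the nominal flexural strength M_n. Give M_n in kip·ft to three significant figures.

M_n ≈ 1550 kip·ft

Tension: T = A_s f_y = 13.18 × 75 = 988.5 kips.
Try a within the flange: a = T/(0.85 f'_c b_f) = 988.5/(0.85 × 4.5 × 38) = 6.801 in.
a = 6.801 > h_f = 4.8 in: the block extends into the web. Split into flange-overhang and web parts.
C_f = 0.85 f'_c (b_f − b_w) h_f = 0.85 × 4.5 × (38 − 15.3) × 4.8 = 416.8 kips.
Remaining web compression depth: a_w = (T − C_f)/(0.85 f'_c b_w) = (988.5 − 416.8)/(0.85 × 4.5 × 15.3) = 9.769 in.
M_n = C_f(d − h_f/2) + (T − C_f)(d − a_w/2) = 416.8 × (22.6 − 2.4) + 571.7 × (22.6 − 4.8845) = 8419.4 + 10128.0 = 18547.4 kip·in.
M_n = 18547.4/12 = 1545.62 kip·ft.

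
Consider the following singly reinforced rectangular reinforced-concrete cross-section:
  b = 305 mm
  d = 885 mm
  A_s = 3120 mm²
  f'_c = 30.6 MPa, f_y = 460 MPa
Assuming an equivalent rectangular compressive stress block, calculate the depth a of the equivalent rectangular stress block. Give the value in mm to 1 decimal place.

a ≈ 180.9 mm

T = A_s f_y = 3120 × 460 = 1435200 N = 1435.2 kN.
Setting C = 0.85 f'_c a b equal to T: a = 1435200/(0.85 × 30.6 × 305) = 180.9 mm.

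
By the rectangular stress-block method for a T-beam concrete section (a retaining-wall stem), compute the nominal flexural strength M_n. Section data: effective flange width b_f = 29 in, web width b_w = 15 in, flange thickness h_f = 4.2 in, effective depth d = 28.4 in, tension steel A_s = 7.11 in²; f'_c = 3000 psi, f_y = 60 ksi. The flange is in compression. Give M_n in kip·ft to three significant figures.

Tension: T = A_s f_y = 7.11 × 60 = 426.6 kips.
Try a within the flange: a = T/(0.85 f'_c b_f) = 426.6/(0.85 × 3 × 29) = 5.769 in.
a = 5.769 > h_f = 4.2 in: the block extends into the web. Split into flange-overhang and web parts.
C_f = 0.85 f'_c (b_f − b_w) h_f = 0.85 × 3 × (29 − 15) × 4.2 = 149.9 kips.
Remaining web compression depth: a_w = (T − C_f)/(0.85 f'_c b_w) = (426.6 − 149.9)/(0.85 × 3 × 15) = 7.234 in.
M_n = C_f(d − h_f/2) + (T − C_f)(d − a_w/2) = 149.9 × (28.4 − 2.1) + 276.7 × (28.4 − 3.617) = 3942.4 + 6857.5 = 10799.9 kip·in.
M_n = 10799.9/12 = 899.99 kip·ft.

M_n ≈ 900 kip·ft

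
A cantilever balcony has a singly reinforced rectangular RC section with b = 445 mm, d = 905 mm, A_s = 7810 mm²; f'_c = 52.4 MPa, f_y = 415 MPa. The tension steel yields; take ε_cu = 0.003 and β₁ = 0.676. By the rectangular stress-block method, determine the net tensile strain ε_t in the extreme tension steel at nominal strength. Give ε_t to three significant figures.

a = A_s f_y/(0.85 f'_c b) = 163.53 mm.
β₁ = 0.676, so c = a/β₁ = 163.53/0.676 = 241.91 mm.
From the linear strain diagram with ε_cu = 0.003: ε_t = 0.003 (d − c)/c = 0.003 × (905 − 241.91)/241.91 = 0.00822.
Since ε_t ≥ 0.005, the section is tension-controlled.

ε_t ≈ 0.00822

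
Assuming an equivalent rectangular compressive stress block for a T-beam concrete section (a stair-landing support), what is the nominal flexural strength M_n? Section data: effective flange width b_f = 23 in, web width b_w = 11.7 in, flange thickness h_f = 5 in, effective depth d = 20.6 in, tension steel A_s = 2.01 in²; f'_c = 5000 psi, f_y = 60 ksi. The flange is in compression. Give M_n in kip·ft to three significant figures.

Tension: T = A_s f_y = 2.01 × 60 = 120.6 kips.
Try a within the flange: a = T/(0.85 f'_c b_f) = 120.6/(0.85 × 5 × 23) = 1.234 in.
Since a = 1.234 ≤ h_f = 5 in, the stress block lies entirely in the flange; analyse as a rectangular beam of width b_f.
M_n = T(d − a/2) = 120.6 × (20.6 − 0.617) = 2409.9 kip·in.
M_n = 2409.9/12 = 200.83 kip·ft.

M_n ≈ 201 kip·ft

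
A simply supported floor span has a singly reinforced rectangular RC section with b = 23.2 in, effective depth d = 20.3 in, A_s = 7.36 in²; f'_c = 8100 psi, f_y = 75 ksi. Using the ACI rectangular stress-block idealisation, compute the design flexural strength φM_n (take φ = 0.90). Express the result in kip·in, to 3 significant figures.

φM_n ≈ 9230 kip·in

T = A_s f_y = 7.36 × 75 = 552 kips.
a = T/(0.85 f'_c b) = 552/(0.85 × 8.1 × 23.2) = 3.456 in.
M_n = T(d − a/2) = 552 × (20.3 − 1.728) = 10251.7 kip·in.
φM_n = 0.90 × 10251.7 = 9226.5 kip·in.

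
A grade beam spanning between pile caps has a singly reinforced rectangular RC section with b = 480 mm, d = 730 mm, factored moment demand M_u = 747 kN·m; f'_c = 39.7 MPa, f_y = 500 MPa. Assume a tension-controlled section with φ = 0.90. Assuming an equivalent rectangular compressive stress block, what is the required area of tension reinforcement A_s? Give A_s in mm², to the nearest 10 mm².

A_s ≈ 2400 mm²

M_n = M_u/φ = 747/0.90 = 830 kN·m.
With M_n = 0.85 f'_c a b (d − a/2), solve the quadratic for a:
a = d − √(d² − 2M_n/(0.85 f'_c b)) = 730 − √(730² − 2 × 830×10⁶/(0.85 × 39.7 × 480)) = 73.94 mm.
A_s = 0.85 f'_c a b / f_y = 0.85 × 39.7 × 73.94 × 480 / 500 = 2395.3 mm².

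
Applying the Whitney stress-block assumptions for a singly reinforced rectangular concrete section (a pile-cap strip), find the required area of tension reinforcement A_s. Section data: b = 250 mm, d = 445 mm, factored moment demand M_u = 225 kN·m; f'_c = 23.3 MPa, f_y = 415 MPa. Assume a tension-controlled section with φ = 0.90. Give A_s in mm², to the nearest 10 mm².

M_n = M_u/φ = 225/0.90 = 250 kN·m.
With M_n = 0.85 f'_c a b (d − a/2), solve the quadratic for a:
a = d − √(d² − 2M_n/(0.85 f'_c b)) = 445 − √(445² − 2 × 250×10⁶/(0.85 × 23.3 × 250)) = 133.49 mm.
A_s = 0.85 f'_c a b / f_y = 0.85 × 23.3 × 133.49 × 250 / 415 = 1592.6 mm².

A_s ≈ 1590 mm²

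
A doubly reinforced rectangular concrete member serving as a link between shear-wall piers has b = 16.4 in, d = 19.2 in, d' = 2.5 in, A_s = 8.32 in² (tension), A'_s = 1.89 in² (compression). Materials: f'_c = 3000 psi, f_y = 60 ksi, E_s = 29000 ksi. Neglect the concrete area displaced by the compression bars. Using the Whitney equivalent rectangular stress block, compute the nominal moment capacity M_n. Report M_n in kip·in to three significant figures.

M_n ≈ 7520 kip·in

Assume both steels yield.
a = (A_s − A'_s) f_y/(0.85 f'_c b) = (8.32 − 1.89) × 60/(0.85 × 3 × 16.4) = 9.225 in.
c = a/β₁ = 9.225/0.85 = 10.853 in; ε'_s = 0.003(c − d')/c = 0.0023 ≥ ε_y = 0.0021, so the compression steel yields.
M_n = (A_s − A'_s) f_y (d − a/2) + A'_s f_y (d − d') = 385.8 × (19.2 − 4.6125) + 113.4 × (19.2 − 2.5) = 5627.9 + 1893.8 = 7521.7 kip·in.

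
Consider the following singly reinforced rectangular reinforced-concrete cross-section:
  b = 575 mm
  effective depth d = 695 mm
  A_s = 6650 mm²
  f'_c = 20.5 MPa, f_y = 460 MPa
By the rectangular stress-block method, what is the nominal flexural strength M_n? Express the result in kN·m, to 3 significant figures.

M_n ≈ 1660 kN·m

T = A_s f_y = 6650 × 460 = 3059000 N = 3059 kN.
From C = T: a = T/(0.85 f'_c b) = 3059000/(0.85 × 20.5 × 575) = 305.31 mm.
M_n = T(d − a/2) = 3059 kN × (695 − 152.655) mm = 1659.03 kN·m.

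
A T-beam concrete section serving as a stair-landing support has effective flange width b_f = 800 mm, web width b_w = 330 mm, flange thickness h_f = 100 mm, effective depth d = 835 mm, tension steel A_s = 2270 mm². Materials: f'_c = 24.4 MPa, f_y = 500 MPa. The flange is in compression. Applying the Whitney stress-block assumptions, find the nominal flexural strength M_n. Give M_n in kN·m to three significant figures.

M_n ≈ 909 kN·m

Tension: T = A_s f_y = 2270 × 500 = 1135000 N.
Try a within the flange: a = T/(0.85 f'_c b_f) = 1135000/(0.85 × 24.4 × 800) = 68.41 mm.
Since a = 68.41 ≤ h_f = 100 mm, the stress block lies entirely in the flange; analyse as a rectangular beam of width b_f.
M_n = T(d − a/2) = 1135000 × (835 − 34.205) = 908.90 × 10⁶ N·mm.
M_n = 908.90 kN·m.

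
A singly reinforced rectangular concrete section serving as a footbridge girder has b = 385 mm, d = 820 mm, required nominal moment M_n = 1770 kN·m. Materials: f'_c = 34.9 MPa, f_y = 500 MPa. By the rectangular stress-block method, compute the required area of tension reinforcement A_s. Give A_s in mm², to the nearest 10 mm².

A_s ≈ 4980 mm²

With M_n = 0.85 f'_c a b (d − a/2), solve the quadratic for a:
a = d − √(d² − 2M_n/(0.85 f'_c b)) = 820 − √(820² − 2 × 1770×10⁶/(0.85 × 34.9 × 385)) = 217.97 mm.
A_s = 0.85 f'_c a b / f_y = 0.85 × 34.9 × 217.97 × 385 / 500 = 4978.9 mm².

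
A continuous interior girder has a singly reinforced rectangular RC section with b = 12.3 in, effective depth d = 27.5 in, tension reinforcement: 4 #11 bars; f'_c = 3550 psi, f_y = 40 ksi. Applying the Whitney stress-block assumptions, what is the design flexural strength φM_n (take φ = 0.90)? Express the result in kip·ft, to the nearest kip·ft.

φM_n ≈ 452 kip·ft

A_s = 4 × 1.56 = 6.24 in².
T = A_s f_y = 6.24 × 40 = 249.6 kips.
a = T/(0.85 f'_c b) = 249.6/(0.85 × 3.55 × 12.3) = 6.725 in.
M_n = T(d − a/2) = 249.6 × (27.5 − 3.3625) = 6024.7 kip·in = 6024.7/12 = 502.06 kip·ft.
φM_n = 0.90 × 502.06 = 451.85 kip·ft.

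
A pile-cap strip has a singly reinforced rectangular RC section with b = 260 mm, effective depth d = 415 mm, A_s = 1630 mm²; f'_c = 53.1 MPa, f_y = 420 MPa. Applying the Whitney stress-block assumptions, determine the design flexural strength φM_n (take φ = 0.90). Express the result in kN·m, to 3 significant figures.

φM_n ≈ 238 kN·m

T = A_s f_y = 1630 × 420 = 684600 N = 684.6 kN.
From C = T: a = T/(0.85 f'_c b) = 684600/(0.85 × 53.1 × 260) = 58.34 mm.
M_n = T(d − a/2) = 684.6 kN × (415 − 29.17) mm = 264.14 kN·m.
φM_n = 0.90 × 264.14 = 237.73 kN·m.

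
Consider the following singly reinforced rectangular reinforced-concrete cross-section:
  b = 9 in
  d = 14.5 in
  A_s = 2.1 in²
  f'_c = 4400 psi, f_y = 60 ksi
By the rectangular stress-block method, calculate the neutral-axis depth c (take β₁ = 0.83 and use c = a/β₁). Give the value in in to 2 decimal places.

c ≈ 4.51 in

T = A_s f_y = 2.1 × 60 = 126 kips.
a = T/(0.85 f'_c b) = 126/(0.85 × 4.4 × 9) = 3.7433 in.
With β₁ = 0.83, c = a/β₁ = 3.7433/0.83 = 4.51 in.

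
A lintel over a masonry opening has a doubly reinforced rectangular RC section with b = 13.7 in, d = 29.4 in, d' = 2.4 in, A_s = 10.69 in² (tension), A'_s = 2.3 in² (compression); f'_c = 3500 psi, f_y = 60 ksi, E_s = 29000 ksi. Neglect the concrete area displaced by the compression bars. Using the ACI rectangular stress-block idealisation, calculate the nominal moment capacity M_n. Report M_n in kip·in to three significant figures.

M_n ≈ 15400 kip·in

Assume both steels yield.
a = (A_s − A'_s) f_y/(0.85 f'_c b) = (10.69 − 2.3) × 60/(0.85 × 3.5 × 13.7) = 12.351 in.
c = a/β₁ = 12.351/0.85 = 14.531 in; ε'_s = 0.003(c − d')/c = 0.0025 ≥ ε_y = 0.0021, so the compression steel yields.
M_n = (A_s − A'_s) f_y (d − a/2) + A'_s f_y (d − d') = 503.4 × (29.4 − 6.1755) + 138 × (29.4 − 2.4) = 11691.2 + 3726.0 = 15417.2 kip·in.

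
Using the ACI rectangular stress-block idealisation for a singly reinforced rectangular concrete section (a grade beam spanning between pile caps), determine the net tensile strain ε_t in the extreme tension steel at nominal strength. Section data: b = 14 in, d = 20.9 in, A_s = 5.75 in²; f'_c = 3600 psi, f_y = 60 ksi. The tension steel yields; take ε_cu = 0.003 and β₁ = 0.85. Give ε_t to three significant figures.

ε_t ≈ 0.00362

a = A_s f_y/(0.85 f'_c b) = 8.053 in.
β₁ = 0.85, so c = a/β₁ = 8.053/0.85 = 9.474 in.
From the linear strain diagram with ε_cu = 0.003: ε_t = 0.003 (d − c)/c = 0.003 × (20.9 − 9.474)/9.474 = 0.00362.
ε_t < 0.004 — the section is over-reinforced for flexure under ACI limits.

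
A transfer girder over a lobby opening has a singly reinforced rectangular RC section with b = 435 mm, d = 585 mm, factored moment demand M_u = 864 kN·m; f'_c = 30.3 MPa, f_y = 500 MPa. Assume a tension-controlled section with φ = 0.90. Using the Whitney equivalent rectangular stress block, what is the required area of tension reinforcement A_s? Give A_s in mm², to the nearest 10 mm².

M_n = M_u/φ = 864/0.90 = 960 kN·m.
With M_n = 0.85 f'_c a b (d − a/2), solve the quadratic for a:
a = d − √(d² − 2M_n/(0.85 f'_c b)) = 585 − √(585² − 2 × 960×10⁶/(0.85 × 30.3 × 435)) = 171.66 mm.
A_s = 0.85 f'_c a b / f_y = 0.85 × 30.3 × 171.66 × 435 / 500 = 3846.4 mm².

A_s ≈ 3850 mm²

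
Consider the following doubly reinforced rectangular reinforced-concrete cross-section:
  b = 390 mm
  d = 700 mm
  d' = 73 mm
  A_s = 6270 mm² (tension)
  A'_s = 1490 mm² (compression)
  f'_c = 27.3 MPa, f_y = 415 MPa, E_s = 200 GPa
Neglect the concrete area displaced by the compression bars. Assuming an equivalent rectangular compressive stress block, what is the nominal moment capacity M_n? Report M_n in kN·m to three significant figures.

Assume both tension and compression steel yield.
Net tension couple steel: A_s − A'_s = 4780 mm².
a = (A_s − A'_s) f_y / (0.85 f'_c b) = 1983700/(0.85 × 27.3 × 390) = 219.19 mm.
c = a/β₁ = 219.19/0.85 = 257.87 mm; ε'_s = 0.003(c − d')/c = 0.0022 ≥ f_y/E_s = 0.0021, so compression steel does yield.
M_n = (A_s − A'_s) f_y (d − a/2) + A'_s f_y (d − d') = [1983700 × (700 − 109.595) + 618350 × (700 − 73)] × 10⁻⁶ = 1171.19 + 387.71 = 1558.90 kN·m.

M_n ≈ 1560 kN·m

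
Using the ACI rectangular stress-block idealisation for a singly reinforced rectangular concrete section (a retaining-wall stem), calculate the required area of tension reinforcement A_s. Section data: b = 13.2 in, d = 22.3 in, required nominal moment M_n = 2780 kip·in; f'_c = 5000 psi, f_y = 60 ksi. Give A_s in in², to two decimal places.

From M_n = 0.85 f'_c a b (d − a/2):
a = d − √(d² − 2M_n/(0.85 f'_c b)) = 22.3 − √(22.3² − 2 × 2780/(0.85 × 5 × 13.2)) = 2.346 in.
A_s = 0.85 f'_c a b / f_y = 0.85 × 5 × 2.346 × 13.2 / 60 = 2.194 in².

A_s ≈ 2.19 in²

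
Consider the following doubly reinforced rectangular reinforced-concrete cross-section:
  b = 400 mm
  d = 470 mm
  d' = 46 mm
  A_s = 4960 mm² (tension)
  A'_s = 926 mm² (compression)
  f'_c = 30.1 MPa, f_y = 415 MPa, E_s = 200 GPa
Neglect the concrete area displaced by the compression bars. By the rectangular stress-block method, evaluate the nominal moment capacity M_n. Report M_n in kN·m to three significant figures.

M_n ≈ 813 kN·m

Assume both tension and compression steel yield.
Net tension couple steel: A_s − A'_s = 4034 mm².
a = (A_s − A'_s) f_y / (0.85 f'_c b) = 1674110/(0.85 × 30.1 × 400) = 163.58 mm.
c = a/β₁ = 163.58/0.835 = 195.90 mm; ε'_s = 0.003(c − d')/c = 0.0023 ≥ f_y/E_s = 0.0021, so compression steel does yield.
M_n = (A_s − A'_s) f_y (d − a/2) + A'_s f_y (d − d') = [1674110 × (470 − 81.79) + 384290 × (470 − 46)] × 10⁻⁶ = 649.91 + 162.94 = 812.85 kN·m.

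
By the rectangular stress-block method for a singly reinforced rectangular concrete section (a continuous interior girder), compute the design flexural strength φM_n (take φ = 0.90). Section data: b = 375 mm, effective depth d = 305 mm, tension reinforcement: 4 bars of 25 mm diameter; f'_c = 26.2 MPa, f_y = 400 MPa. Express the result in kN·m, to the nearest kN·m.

A_s = 4 × 491 = 1964 mm².
T = A_s f_y = 1964 × 400 = 785600 N = 785.6 kN.
From C = T: a = T/(0.85 f'_c b) = 785600/(0.85 × 26.2 × 375) = 94.07 mm.
M_n = T(d − a/2) = 785.6 kN × (305 − 47.035) mm = 202.66 kN·m.
φM_n = 0.90 × 202.66 = 182.39 kN·m.

φM_n ≈ 182 kN·m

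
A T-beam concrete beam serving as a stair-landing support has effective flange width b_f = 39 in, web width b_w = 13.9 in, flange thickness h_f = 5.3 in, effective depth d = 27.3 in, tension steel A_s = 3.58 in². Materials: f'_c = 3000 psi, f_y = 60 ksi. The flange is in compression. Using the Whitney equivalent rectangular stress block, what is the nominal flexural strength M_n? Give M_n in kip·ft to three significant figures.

M_n ≈ 469 kip·ft

Tension: T = A_s f_y = 3.58 × 60 = 214.8 kips.
Try a within the flange: a = T/(0.85 f'_c b_f) = 214.8/(0.85 × 3 × 39) = 2.160 in.
Since a = 2.160 ≤ h_f = 5.3 in, the stress block lies entirely in the flange; analyse as a rectangular beam of width b_f.
M_n = T(d − a/2) = 214.8 × (27.3 − 1.08) = 5632.1 kip·in.
M_n = 5632.1/12 = 469.34 kip·ft.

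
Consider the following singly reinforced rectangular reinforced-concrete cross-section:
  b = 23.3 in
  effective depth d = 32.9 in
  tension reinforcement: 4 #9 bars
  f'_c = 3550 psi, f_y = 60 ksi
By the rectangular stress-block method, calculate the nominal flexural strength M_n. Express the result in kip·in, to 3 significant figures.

M_n ≈ 7490 kip·in

A_s = 4 × 1 = 4 in².
T = A_s f_y = 4 × 60 = 240 kips.
a = T/(0.85 f'_c b) = 240/(0.85 × 3.55 × 23.3) = 3.414 in.
M_n = T(d − a/2) = 240 × (32.9 − 1.707) = 7486.3 kip·in.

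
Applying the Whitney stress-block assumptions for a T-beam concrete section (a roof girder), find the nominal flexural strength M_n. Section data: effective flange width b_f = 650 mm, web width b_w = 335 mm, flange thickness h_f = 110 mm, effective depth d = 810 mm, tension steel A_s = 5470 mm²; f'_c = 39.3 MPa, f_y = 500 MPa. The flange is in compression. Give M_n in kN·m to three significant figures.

M_n ≈ 2040 kN·m

Tension: T = A_s f_y = 5470 × 500 = 2735000 N.
Try a within the flange: a = T/(0.85 f'_c b_f) = 2735000/(0.85 × 39.3 × 650) = 125.96 mm.
a = 125.96 > h_f = 110 mm: the block extends into the web. Split into flange-overhang and web parts.
C_f = 0.85 f'_c (b_f − b_w) h_f = 0.85 × 39.3 × (650 − 335) × 110 = 1157483 N.
Remaining web compression depth: a_w = (T − C_f)/(0.85 f'_c b_w) = (2735000 − 1157483)/(0.85 × 39.3 × 335) = 140.97 mm.
M_n = C_f(d − h_f/2) + (T − C_f)(d − a_w/2) = 1157483 × (810 − 55) + 1577517 × (810 − 70.485) = 873.90 + 1166.60 = 2040.50 × 10⁶ N·mm.
M_n = 2040.50 kN·m.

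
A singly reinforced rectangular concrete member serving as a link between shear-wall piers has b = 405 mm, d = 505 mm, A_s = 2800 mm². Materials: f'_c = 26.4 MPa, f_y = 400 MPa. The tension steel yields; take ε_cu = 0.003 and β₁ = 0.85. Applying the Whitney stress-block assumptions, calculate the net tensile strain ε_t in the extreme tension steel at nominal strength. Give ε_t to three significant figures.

a = A_s f_y/(0.85 f'_c b) = 123.24 mm.
β₁ = 0.85, so c = a/β₁ = 123.24/0.85 = 144.99 mm.
From the linear strain diagram with ε_cu = 0.003: ε_t = 0.003 (d − c)/c = 0.003 × (505 − 144.99)/144.99 = 0.00745.
Since ε_t ≥ 0.005, the section is tension-controlled.

ε_t ≈ 0.00745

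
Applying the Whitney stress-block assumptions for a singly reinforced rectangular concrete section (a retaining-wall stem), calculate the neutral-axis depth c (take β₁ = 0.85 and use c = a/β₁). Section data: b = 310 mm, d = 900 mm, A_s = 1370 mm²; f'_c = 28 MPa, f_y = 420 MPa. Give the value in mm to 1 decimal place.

c ≈ 91.8 mm

T = A_s f_y = 1370 × 420 = 575400 N = 575.4 kN.
Setting C = 0.85 f'_c a b equal to T: a = 575400/(0.85 × 28 × 310) = 77.989 mm.
With β₁ = 0.85, c = a/β₁ = 77.989/0.85 = 91.8 mm.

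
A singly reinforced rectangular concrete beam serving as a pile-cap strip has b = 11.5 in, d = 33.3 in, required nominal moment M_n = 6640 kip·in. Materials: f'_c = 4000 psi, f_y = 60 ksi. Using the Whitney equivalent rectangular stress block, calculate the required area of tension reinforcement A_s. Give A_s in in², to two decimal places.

From M_n = 0.85 f'_c a b (d − a/2):
a = d − √(d² − 2M_n/(0.85 f'_c b)) = 33.3 − √(33.3² − 2 × 6640/(0.85 × 4 × 11.5)) = 5.565 in.
A_s = 0.85 f'_c a b / f_y = 0.85 × 4 × 5.565 × 11.5 / 60 = 3.627 in².

A_s ≈ 3.63 in²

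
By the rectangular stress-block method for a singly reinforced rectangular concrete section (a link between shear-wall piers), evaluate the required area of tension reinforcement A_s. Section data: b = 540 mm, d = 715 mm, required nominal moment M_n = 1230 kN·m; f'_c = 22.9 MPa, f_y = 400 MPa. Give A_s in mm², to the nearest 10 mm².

A_s ≈ 4950 mm²

With M_n = 0.85 f'_c a b (d − a/2), solve the quadratic for a:
a = d − √(d² − 2M_n/(0.85 f'_c b)) = 715 − √(715² − 2 × 1230×10⁶/(0.85 × 22.9 × 540)) = 188.51 mm.
A_s = 0.85 f'_c a b / f_y = 0.85 × 22.9 × 188.51 × 540 / 400 = 4953.6 mm².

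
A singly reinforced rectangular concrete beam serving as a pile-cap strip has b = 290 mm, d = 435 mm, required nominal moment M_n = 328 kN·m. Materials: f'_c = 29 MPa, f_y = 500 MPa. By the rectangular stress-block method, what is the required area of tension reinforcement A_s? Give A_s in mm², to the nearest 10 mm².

With M_n = 0.85 f'_c a b (d − a/2), solve the quadratic for a:
a = d − √(d² − 2M_n/(0.85 f'_c b)) = 435 − √(435² − 2 × 328×10⁶/(0.85 × 29 × 290)) = 122.82 mm.
A_s = 0.85 f'_c a b / f_y = 0.85 × 29 × 122.82 × 290 / 500 = 1756.0 mm².

A_s ≈ 1760 mm²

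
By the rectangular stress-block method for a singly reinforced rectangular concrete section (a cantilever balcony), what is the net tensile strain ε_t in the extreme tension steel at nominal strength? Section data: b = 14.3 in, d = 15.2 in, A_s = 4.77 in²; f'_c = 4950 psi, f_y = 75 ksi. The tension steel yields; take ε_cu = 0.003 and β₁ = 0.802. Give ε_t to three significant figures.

ε_t ≈ 0.00315

a = A_s f_y/(0.85 f'_c b) = 5.946 in.
β₁ = 0.802, so c = a/β₁ = 5.946/0.802 = 7.414 in.
From the linear strain diagram with ε_cu = 0.003: ε_t = 0.003 (d − c)/c = 0.003 × (15.2 − 7.414)/7.414 = 0.00315.
ε_t < 0.004 — the section is over-reinforced for flexure under ACI limits.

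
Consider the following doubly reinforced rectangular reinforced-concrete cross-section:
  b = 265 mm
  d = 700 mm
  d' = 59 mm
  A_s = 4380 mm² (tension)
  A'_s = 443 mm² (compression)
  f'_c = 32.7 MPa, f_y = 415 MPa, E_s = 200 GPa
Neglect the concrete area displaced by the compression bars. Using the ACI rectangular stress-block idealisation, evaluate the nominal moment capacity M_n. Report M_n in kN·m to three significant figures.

Assume both tension and compression steel yield.
Net tension couple steel: A_s − A'_s = 3937 mm².
a = (A_s − A'_s) f_y / (0.85 f'_c b) = 1633855/(0.85 × 32.7 × 265) = 221.82 mm.
c = a/β₁ = 221.82/0.816 = 271.84 mm; ε'_s = 0.003(c − d')/c = 0.0023 ≥ f_y/E_s = 0.0021, so compression steel does yield.
M_n = (A_s − A'_s) f_y (d − a/2) + A'_s f_y (d − d') = [1633855 × (700 − 110.91) + 183845 × (700 − 59)] × 10⁻⁶ = 962.49 + 117.84 = 1080.33 kN·m.

M_n ≈ 1080 kN·m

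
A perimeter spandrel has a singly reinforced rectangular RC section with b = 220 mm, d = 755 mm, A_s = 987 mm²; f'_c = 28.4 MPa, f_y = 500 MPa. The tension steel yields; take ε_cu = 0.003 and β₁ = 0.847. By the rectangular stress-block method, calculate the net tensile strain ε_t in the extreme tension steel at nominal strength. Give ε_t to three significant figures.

ε_t ≈ 0.0176

a = A_s f_y/(0.85 f'_c b) = 92.92 mm.
β₁ = 0.847, so c = a/β₁ = 92.92/0.847 = 109.70 mm.
From the linear strain diagram with ε_cu = 0.003: ε_t = 0.003 (d − c)/c = 0.003 × (755 − 109.70)/109.70 = 0.0176.
Since ε_t ≥ 0.005, the section is tension-controlled.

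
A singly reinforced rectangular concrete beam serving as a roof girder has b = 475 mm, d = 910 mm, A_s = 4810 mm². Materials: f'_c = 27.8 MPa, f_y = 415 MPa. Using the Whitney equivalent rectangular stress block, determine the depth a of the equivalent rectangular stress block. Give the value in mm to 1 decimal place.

T = A_s f_y = 4810 × 415 = 1996150 N = 1996.15 kN.
Setting C = 0.85 f'_c a b equal to T: a = 1996150/(0.85 × 27.8 × 475) = 177.8 mm.

a ≈ 177.8 mm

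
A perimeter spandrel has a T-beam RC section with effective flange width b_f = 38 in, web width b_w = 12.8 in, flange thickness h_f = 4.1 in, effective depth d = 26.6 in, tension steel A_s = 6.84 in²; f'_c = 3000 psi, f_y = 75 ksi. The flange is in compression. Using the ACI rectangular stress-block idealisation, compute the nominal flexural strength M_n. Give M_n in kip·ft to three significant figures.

M_n ≈ 1010 kip·ft

Tension: T = A_s f_y = 6.84 × 75 = 513 kips.
Try a within the flange: a = T/(0.85 f'_c b_f) = 513/(0.85 × 3 × 38) = 5.294 in.
a = 5.294 > h_f = 4.1 in: the block extends into the web. Split into flange-overhang and web parts.
C_f = 0.85 f'_c (b_f − b_w) h_f = 0.85 × 3 × (38 − 12.8) × 4.1 = 263.5 kips.
Remaining web compression depth: a_w = (T − C_f)/(0.85 f'_c b_w) = (513 − 263.5)/(0.85 × 3 × 12.8) = 7.644 in.
M_n = C_f(d − h_f/2) + (T − C_f)(d − a_w/2) = 263.5 × (26.6 − 2.05) + 249.5 × (26.6 − 3.822) = 6468.9 + 5683.1 = 12152.0 kip·in.
M_n = 12152.0/12 = 1012.67 kip·ft.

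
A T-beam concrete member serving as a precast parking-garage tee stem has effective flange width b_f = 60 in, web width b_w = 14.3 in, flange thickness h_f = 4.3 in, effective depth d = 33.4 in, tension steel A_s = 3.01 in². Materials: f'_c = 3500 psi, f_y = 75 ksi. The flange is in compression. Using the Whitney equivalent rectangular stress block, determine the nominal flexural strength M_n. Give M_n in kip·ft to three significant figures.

M_n ≈ 616 kip·ft

Tension: T = A_s f_y = 3.01 × 75 = 225.75 kips.
Try a within the flange: a = T/(0.85 f'_c b_f) = 225.75/(0.85 × 3.5 × 60) = 1.265 in.
Since a = 1.265 ≤ h_f = 4.3 in, the stress block lies entirely in the flange; analyse as a rectangular beam of width b_f.
M_n = T(d − a/2) = 225.75 × (33.4 − 0.6325) = 7397.3 kip·in.
M_n = 7397.3/12 = 616.44 kip·ft.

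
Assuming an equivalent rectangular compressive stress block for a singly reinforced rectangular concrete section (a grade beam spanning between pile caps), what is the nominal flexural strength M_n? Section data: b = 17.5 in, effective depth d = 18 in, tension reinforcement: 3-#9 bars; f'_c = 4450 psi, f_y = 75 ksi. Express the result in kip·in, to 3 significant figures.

M_n ≈ 3670 kip·in

A_s = 3 × 1 = 3 in².
T = A_s f_y = 3 × 75 = 225 kips.
a = T/(0.85 f'_c b) = 225/(0.85 × 4.45 × 17.5) = 3.399 in.
M_n = T(d − a/2) = 225 × (18 − 1.6995) = 3667.6 kip·in.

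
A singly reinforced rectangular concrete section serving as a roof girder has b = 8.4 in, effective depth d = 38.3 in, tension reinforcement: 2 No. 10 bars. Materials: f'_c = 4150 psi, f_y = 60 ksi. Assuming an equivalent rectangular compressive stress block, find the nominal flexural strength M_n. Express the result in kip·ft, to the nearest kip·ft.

M_n ≈ 454 kip·ft

A_s = 2 × 1.27 = 2.54 in².
T = A_s f_y = 2.54 × 60 = 152.4 kips.
a = T/(0.85 f'_c b) = 152.4/(0.85 × 4.15 × 8.4) = 5.143 in.
M_n = T(d − a/2) = 152.4 × (38.3 − 2.5715) = 5445.0 kip·in = 5445.0/12 = 453.75 kip·ft.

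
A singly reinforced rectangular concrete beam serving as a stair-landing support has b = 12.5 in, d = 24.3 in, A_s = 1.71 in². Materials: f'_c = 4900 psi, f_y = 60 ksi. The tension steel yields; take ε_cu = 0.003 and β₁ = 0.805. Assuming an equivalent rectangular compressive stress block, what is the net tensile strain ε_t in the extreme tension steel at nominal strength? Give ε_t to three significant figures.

ε_t ≈ 0.0268

a = A_s f_y/(0.85 f'_c b) = 1.971 in.
β₁ = 0.805, so c = a/β₁ = 1.971/0.805 = 2.448 in.
From the linear strain diagram with ε_cu = 0.003: ε_t = 0.003 (d − c)/c = 0.003 × (24.3 − 2.448)/2.448 = 0.0268.
Since ε_t ≥ 0.005, the section is tension-controlled.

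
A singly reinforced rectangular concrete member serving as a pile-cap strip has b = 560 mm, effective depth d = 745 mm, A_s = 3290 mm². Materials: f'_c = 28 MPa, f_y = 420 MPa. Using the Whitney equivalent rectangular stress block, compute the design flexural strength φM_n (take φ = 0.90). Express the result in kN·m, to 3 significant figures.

φM_n ≈ 862 kN·m

T = A_s f_y = 3290 × 420 = 1381800 N = 1381.8 kN.
From C = T: a = T/(0.85 f'_c b) = 1381800/(0.85 × 28 × 560) = 103.68 mm.
M_n = T(d − a/2) = 1381.8 kN × (745 − 51.84) mm = 957.81 kN·m.
φM_n = 0.90 × 957.81 = 862.03 kN·m.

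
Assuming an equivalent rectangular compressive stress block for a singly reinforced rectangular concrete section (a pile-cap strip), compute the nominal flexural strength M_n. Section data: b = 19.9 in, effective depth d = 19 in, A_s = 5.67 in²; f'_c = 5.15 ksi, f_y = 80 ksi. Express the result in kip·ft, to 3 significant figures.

T = A_s f_y = 5.67 × 80 = 453.6 kips.
a = T/(0.85 f'_c b) = 453.6/(0.85 × 5.15 × 19.9) = 5.207 in.
M_n = T(d − a/2) = 453.6 × (19 − 2.6035) = 7437.5 kip·in = 7437.5/12 = 619.79 kip·ft.

M_n ≈ 620 kip·ft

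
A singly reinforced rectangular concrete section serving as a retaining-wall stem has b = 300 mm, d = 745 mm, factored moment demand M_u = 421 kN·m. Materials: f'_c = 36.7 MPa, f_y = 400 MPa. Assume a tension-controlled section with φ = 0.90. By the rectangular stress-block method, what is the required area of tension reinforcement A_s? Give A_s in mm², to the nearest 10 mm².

A_s ≈ 1650 mm²

M_n = M_u/φ = 421/0.90 = 467.778 kN·m.
With M_n = 0.85 f'_c a b (d − a/2), solve the quadratic for a:
a = d − √(d² − 2M_n/(0.85 f'_c b)) = 745 − √(745² − 2 × 467.778×10⁶/(0.85 × 36.7 × 300)) = 70.42 mm.
A_s = 0.85 f'_c a b / f_y = 0.85 × 36.7 × 70.42 × 300 / 400 = 1647.6 mm².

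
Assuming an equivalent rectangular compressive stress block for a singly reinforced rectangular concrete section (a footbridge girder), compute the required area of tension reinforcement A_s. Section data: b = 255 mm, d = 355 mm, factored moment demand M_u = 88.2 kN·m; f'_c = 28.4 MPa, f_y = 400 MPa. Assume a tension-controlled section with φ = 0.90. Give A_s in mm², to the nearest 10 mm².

A_s ≈ 740 mm²

M_n = M_u/φ = 88.2/0.90 = 98 kN·m.
With M_n = 0.85 f'_c a b (d − a/2), solve the quadratic for a:
a = d − √(d² − 2M_n/(0.85 f'_c b)) = 355 − √(355² − 2 × 98×10⁶/(0.85 × 28.4 × 255)) = 48.10 mm.
A_s = 0.85 f'_c a b / f_y = 0.85 × 28.4 × 48.10 × 255 / 400 = 740.2 mm².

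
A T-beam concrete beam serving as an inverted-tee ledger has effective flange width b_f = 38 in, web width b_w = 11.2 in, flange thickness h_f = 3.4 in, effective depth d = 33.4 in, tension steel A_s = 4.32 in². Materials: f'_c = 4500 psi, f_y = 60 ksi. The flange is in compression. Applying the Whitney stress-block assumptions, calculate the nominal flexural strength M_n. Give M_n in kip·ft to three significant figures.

M_n ≈ 702 kip·ft

Tension: T = A_s f_y = 4.32 × 60 = 259.2 kips.
Try a within the flange: a = T/(0.85 f'_c b_f) = 259.2/(0.85 × 4.5 × 38) = 1.783 in.
Since a = 1.783 ≤ h_f = 3.4 in, the stress block lies entirely in the flange; analyse as a rectangular beam of width b_f.
M_n = T(d − a/2) = 259.2 × (33.4 − 0.8915) = 8426.2 kip·in.
M_n = 8426.2/12 = 702.18 kip·ft.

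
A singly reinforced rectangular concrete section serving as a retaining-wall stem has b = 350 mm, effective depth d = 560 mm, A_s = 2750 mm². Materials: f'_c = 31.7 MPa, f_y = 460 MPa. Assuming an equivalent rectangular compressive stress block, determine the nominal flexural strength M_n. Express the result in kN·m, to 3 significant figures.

T = A_s f_y = 2750 × 460 = 1265000 N = 1265 kN.
From C = T: a = T/(0.85 f'_c b) = 1265000/(0.85 × 31.7 × 350) = 134.14 mm.
M_n = T(d − a/2) = 1265 kN × (560 − 67.07) mm = 623.56 kN·m.

M_n ≈ 624 kN·m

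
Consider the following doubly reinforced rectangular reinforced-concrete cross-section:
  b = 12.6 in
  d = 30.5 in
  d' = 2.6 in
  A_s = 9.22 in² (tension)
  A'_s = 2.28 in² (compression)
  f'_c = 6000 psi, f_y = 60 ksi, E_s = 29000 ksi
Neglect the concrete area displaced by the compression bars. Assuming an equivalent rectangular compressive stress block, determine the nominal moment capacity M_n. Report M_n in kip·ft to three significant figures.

Assume both steels yield.
a = (A_s − A'_s) f_y/(0.85 f'_c b) = (9.22 − 2.28) × 60/(0.85 × 6 × 12.6) = 6.480 in.
c = a/β₁ = 6.480/0.75 = 8.640 in; ε'_s = 0.003(c − d')/c = 0.0021 ≥ ε_y = 0.0021, so the compression steel yields.
M_n = (A_s − A'_s) f_y (d − a/2) + A'_s f_y (d − d') = 416.4 × (30.5 − 3.24) + 136.8 × (30.5 − 2.6) = 11351.1 + 3816.7 = 15167.8 kip·in = 15167.8/12 = 1263.98 kip·ft.

M_n ≈ 1260 kip·ft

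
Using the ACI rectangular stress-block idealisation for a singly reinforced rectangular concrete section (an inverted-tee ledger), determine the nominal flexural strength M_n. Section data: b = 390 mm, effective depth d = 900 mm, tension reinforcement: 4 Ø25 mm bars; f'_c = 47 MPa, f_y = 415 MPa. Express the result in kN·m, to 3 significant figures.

M_n ≈ 712 kN·m

A_s = 4 × 491 = 1964 mm².
T = A_s f_y = 1964 × 415 = 815060 N = 815.06 kN.
From C = T: a = T/(0.85 f'_c b) = 815060/(0.85 × 47 × 390) = 52.31 mm.
M_n = T(d − a/2) = 815.06 kN × (900 − 26.155) mm = 712.24 kN·m.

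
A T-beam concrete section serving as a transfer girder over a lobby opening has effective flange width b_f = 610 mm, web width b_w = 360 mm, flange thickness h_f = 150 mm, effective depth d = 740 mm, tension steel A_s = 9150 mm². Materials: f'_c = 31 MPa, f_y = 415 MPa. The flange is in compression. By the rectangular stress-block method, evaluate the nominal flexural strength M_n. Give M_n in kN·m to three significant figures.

M_n ≈ 2320 kN·m

Tension: T = A_s f_y = 9150 × 415 = 3797250 N.
Try a within the flange: a = T/(0.85 f'_c b_f) = 3797250/(0.85 × 31 × 610) = 236.24 mm.
a = 236.24 > h_f = 150 mm: the block extends into the web. Split into flange-overhang and web parts.
C_f = 0.85 f'_c (b_f − b_w) h_f = 0.85 × 31 × (610 − 360) × 150 = 988125 N.
Remaining web compression depth: a_w = (T − C_f)/(0.85 f'_c b_w) = (3797250 − 988125)/(0.85 × 31 × 360) = 296.13 mm.
M_n = C_f(d − h_f/2) + (T − C_f)(d − a_w/2) = 988125 × (740 − 75) + 2809125 × (740 − 148.065) = 657.10 + 1662.82 = 2319.92 × 10⁶ N·mm.
M_n = 2319.92 kN·m.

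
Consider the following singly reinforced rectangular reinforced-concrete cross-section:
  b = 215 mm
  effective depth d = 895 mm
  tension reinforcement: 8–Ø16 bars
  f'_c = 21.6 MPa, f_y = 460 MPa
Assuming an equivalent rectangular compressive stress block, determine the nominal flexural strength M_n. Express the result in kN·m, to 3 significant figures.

A_s = 8 × 201 = 1608 mm².
T = A_s f_y = 1608 × 460 = 739680 N = 739.68 kN.
From C = T: a = T/(0.85 f'_c b) = 739680/(0.85 × 21.6 × 215) = 187.38 mm.
M_n = T(d − a/2) = 739.68 kN × (895 − 93.69) mm = 592.71 kN·m.

M_n ≈ 593 kN·m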